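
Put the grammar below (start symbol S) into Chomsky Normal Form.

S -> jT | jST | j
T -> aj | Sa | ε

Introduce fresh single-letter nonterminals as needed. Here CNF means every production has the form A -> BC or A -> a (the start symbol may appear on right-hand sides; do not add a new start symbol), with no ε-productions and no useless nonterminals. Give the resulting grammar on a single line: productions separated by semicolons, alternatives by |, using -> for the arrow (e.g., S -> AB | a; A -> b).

S -> j | AC | AS | AT; A -> j; B -> a; C -> ST; T -> BA | SB

Nullable: {T}; after ε-elimination: S -> j | jS | jT | jST; T -> Sa | aj.
No unit productions to eliminate.
TERM: introduce B -> a, A -> j and substitute in every rule of length ≥2.
BIN: S -> AST becomes S -> AC, C -> ST.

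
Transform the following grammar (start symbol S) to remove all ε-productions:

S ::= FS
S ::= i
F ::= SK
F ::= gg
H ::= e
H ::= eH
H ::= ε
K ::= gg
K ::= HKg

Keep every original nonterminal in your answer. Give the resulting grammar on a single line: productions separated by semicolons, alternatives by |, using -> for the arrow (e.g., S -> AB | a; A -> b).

S -> i | FS; F -> SK | gg; H -> e | eH; K -> Kg | gg | HKg

Nullable set: {H}.
Drop H -> ε.
H -> eH: H nullable, giving e | eH.
K -> HKg: H nullable, giving HKg | Kg.
Unchanged (no nullable symbols): S -> FS; S -> i; F -> SK; F -> gg; H -> e; K -> gg.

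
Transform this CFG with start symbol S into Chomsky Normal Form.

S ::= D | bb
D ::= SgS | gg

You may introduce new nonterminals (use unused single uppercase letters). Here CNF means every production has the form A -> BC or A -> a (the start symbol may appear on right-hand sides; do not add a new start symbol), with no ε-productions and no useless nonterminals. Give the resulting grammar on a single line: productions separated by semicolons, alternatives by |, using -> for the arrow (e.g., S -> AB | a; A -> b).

No ε-productions.
After unit-elimination: S -> bb | gg | SgS; D -> gg | SgS.
TERM: introduce B -> b, A -> g and substitute in every rule of length ≥2.
BIN: D -> SAS becomes D -> SC, C -> AS; S -> SAS becomes S -> SE, E -> AS.
Drop unreachable/unproductive: D.

S -> AA | BB | SE; A -> g; B -> b; E -> AS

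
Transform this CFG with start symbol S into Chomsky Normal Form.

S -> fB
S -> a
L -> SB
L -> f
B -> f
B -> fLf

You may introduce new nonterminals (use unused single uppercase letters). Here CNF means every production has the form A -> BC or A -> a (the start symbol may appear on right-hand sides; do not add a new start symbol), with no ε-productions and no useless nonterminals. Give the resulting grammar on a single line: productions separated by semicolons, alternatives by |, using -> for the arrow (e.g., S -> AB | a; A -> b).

S -> a | AB; A -> f; B -> f | AC; C -> LA; L -> f | SB

No ε-productions.
No unit productions to eliminate.
TERM: introduce A -> f and substitute in every rule of length ≥2.
BIN: B -> ALA becomes B -> AC, C -> LA.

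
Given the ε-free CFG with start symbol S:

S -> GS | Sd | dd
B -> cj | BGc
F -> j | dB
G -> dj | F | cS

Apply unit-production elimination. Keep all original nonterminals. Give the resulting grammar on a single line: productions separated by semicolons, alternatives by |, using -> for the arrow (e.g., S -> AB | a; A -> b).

Unit productions: G->F.
Unit pairs (A ⇒* B via units): (G,F).
S: inherits non-unit rules of {S} → GS | Sd | dd.
B: inherits non-unit rules of {B} → BGc | cj.
F: inherits non-unit rules of {F} → dB | j.
G: inherits non-unit rules of {F, G} → cS | dB | dj | j.

S -> GS | Sd | dd; B -> cj | BGc; F -> j | dB; G -> j | cS | dB | dj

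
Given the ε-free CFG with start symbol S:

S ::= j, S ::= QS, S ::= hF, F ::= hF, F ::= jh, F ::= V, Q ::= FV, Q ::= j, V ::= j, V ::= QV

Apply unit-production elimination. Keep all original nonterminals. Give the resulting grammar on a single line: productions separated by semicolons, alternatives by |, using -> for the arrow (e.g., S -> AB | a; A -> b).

Unit productions: F->V.
Unit pairs (A ⇒* B via units): (F,V).
S: inherits non-unit rules of {S} → QS | hF | j.
F: inherits non-unit rules of {F, V} → QV | hF | j | jh.
Q: inherits non-unit rules of {Q} → FV | j.
V: inherits non-unit rules of {V} → QV | j.

S -> j | QS | hF; F -> j | QV | hF | jh; Q -> j | FV; V -> j | QV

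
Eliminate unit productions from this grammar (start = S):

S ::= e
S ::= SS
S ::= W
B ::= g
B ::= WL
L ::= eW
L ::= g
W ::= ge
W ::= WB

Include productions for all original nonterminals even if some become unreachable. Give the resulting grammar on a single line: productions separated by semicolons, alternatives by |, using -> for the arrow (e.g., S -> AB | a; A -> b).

S -> e | SS | WB | ge; B -> g | WL; L -> g | eW; W -> WB | ge

Unit productions: S->W.
Unit pairs (A ⇒* B via units): (S,W).
S: inherits non-unit rules of {S, W} → SS | WB | e | ge.
B: inherits non-unit rules of {B} → WL | g.
L: inherits non-unit rules of {L} → eW | g.
W: inherits non-unit rules of {W} → WB | ge.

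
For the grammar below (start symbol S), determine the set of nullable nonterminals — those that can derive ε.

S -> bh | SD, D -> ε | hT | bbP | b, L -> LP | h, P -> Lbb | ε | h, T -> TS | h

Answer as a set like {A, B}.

Directly nullable (have an ε-rule): {D, P}.
Not nullable: L, S, T — each has a terminal in every rule's right-hand side or depends on a non-nullable symbol.

{D, P}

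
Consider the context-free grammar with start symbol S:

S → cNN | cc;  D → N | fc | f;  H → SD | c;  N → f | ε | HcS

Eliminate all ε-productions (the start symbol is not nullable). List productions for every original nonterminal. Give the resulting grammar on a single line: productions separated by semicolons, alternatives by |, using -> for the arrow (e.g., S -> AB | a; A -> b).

Nullable set: {D, N}.
S -> cNN: N, N nullable, giving c | cN | cNN.
D -> N: N nullable, giving N.
H -> SD: D nullable, giving S | SD.
Drop N -> ε.
Unchanged (no nullable symbols): S -> cc; D -> f; D -> fc; H -> c; N -> HcS; N -> f.

S -> c | cN | cc | cNN; D -> N | f | fc; H -> S | c | SD; N -> f | HcS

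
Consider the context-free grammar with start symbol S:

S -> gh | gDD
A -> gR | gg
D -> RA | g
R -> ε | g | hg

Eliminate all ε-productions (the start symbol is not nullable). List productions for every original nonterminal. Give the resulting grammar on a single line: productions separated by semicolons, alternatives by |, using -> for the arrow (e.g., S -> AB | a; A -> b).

Nullable set: {R}.
A -> gR: R nullable, giving g | gR.
D -> RA: R nullable, giving A | RA.
Drop R -> ε.
Unchanged (no nullable symbols): S -> gDD; S -> gh; A -> gg; D -> g; R -> g; R -> hg.

S -> gh | gDD; A -> g | gR | gg; D -> A | g | RA; R -> g | hg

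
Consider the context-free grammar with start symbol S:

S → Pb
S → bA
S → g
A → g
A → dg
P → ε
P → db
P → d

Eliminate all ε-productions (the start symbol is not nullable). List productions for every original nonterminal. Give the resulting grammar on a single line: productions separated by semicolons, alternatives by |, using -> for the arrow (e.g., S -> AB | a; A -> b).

Nullable set: {P}.
S -> Pb: P nullable, giving Pb | b.
Drop P -> ε.
Unchanged (no nullable symbols): S -> bA; S -> g; A -> dg; A -> g; P -> d; P -> db.

S -> b | g | Pb | bA; A -> g | dg; P -> d | db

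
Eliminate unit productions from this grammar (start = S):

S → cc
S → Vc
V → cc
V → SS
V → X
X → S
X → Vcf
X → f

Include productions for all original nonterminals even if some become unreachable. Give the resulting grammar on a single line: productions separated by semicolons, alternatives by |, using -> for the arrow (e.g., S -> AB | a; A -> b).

S -> Vc | cc; V -> f | SS | Vc | cc | Vcf; X -> f | Vc | cc | Vcf

Unit productions: V->X, X->S.
Unit pairs (A ⇒* B via units): (V,S), (V,X), (X,S).
S: inherits non-unit rules of {S} → Vc | cc.
V: inherits non-unit rules of {S, V, X} → SS | Vc | Vcf | cc | f.
X: inherits non-unit rules of {S, X} → Vc | Vcf | cc | f.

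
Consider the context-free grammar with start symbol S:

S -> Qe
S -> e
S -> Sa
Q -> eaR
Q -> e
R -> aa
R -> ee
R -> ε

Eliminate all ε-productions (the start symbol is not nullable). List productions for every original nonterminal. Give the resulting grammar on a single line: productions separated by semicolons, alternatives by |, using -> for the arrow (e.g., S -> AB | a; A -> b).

S -> e | Qe | Sa; Q -> e | ea | eaR; R -> aa | ee

Nullable set: {R}.
Q -> eaR: R nullable, giving ea | eaR.
Drop R -> ε.
Unchanged (no nullable symbols): S -> Qe; S -> Sa; S -> e; Q -> e; R -> aa; R -> ee.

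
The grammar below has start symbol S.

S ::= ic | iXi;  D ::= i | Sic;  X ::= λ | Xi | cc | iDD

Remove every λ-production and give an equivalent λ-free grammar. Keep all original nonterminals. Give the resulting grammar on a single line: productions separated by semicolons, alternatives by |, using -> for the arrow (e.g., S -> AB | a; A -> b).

Nullable set: {X}.
S -> iXi: X nullable, giving iXi | ii.
Drop X -> λ.
X -> Xi: X nullable, giving Xi | i.
Unchanged (no nullable symbols): S -> ic; D -> Sic; D -> i; X -> cc; X -> iDD.

S -> ic | ii | iXi; D -> i | Sic; X -> i | Xi | cc | iDD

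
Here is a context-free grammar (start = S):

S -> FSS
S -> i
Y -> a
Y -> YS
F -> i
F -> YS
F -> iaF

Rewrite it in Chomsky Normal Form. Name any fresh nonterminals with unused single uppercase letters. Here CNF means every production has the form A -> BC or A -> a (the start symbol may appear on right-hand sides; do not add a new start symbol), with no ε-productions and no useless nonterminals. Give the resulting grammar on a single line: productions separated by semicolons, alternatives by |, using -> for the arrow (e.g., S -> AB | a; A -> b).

S -> i | FD; A -> i; B -> a; C -> BF; D -> SS; F -> i | AC | YS; Y -> a | YS

No ε-productions.
No unit productions to eliminate.
TERM: introduce B -> a, A -> i and substitute in every rule of length ≥2.
BIN: F -> ABF becomes F -> AC, C -> BF; S -> FSS becomes S -> FD, D -> SS.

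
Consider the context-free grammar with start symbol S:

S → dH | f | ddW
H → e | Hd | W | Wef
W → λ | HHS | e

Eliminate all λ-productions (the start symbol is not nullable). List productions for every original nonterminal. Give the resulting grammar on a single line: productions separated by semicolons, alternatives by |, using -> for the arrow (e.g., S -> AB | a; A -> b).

Nullable set: {H, W}.
S -> dH: H nullable, giving d | dH.
S -> ddW: W nullable, giving dd | ddW.
H -> Hd: H nullable, giving Hd | d.
H -> W: W nullable, giving W.
H -> Wef: W nullable, giving Wef | ef.
Drop W -> λ.
W -> HHS: H, H nullable, giving HHS | HS | S.
Unchanged (no nullable symbols): S -> f; H -> e; W -> e.

S -> d | f | dH | dd | ddW; H -> W | d | e | Hd | ef | Wef; W -> S | e | HS | HHS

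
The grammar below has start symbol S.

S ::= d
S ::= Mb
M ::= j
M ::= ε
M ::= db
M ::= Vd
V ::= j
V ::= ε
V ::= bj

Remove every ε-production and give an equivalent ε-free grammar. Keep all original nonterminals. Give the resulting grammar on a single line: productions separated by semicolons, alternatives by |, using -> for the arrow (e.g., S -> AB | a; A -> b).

Nullable set: {M, V}.
S -> Mb: M nullable, giving Mb | b.
Drop M -> ε.
M -> Vd: V nullable, giving Vd | d.
Drop V -> ε.
Unchanged (no nullable symbols): S -> d; M -> db; M -> j; V -> bj; V -> j.

S -> b | d | Mb; M -> d | j | Vd | db; V -> j | bj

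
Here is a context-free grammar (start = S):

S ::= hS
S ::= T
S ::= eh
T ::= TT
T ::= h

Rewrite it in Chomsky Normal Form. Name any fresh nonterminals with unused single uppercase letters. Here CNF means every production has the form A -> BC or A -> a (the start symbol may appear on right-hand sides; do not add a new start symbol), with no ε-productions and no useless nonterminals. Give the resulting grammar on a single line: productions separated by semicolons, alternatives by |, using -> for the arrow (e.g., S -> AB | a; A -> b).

No ε-productions.
After unit-elimination: S -> h | TT | eh | hS; T -> h | TT.
TERM: introduce A -> e, B -> h and substitute in every rule of length ≥2.

S -> h | AB | BS | TT; A -> e; B -> h; T -> h | TT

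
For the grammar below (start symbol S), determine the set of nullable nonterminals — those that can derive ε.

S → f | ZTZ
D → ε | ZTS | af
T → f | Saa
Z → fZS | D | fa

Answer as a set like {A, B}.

{D, Z}

Directly nullable (have an ε-rule): {D}.
Z is nullable via Z -> D (every symbol on the right is already known nullable).
Not nullable: S, T — each has a terminal in every rule's right-hand side or depends on a non-nullable symbol.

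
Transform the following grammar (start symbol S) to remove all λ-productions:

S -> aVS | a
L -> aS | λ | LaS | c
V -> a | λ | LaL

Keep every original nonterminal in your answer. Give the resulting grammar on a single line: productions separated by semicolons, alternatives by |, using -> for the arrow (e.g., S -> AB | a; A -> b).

S -> a | aS | aVS; L -> c | aS | LaS; V -> a | La | aL | LaL

Nullable set: {L, V}.
S -> aVS: V nullable, giving aS | aVS.
Drop L -> λ.
L -> LaS: L nullable, giving LaS | aS.
Drop V -> λ.
V -> LaL: L, L nullable, giving La | LaL | a | aL.
Unchanged (no nullable symbols): S -> a; L -> aS; L -> c; V -> a.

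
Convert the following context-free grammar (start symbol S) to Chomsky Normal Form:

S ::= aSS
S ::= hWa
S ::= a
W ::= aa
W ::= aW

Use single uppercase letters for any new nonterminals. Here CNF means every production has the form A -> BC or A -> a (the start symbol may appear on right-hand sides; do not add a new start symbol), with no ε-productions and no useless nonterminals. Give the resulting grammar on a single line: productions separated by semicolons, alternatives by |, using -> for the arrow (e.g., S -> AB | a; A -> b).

No ε-productions.
No unit productions to eliminate.
TERM: introduce A -> a, B -> h and substitute in every rule of length ≥2.
BIN: S -> ASS becomes S -> AC, C -> SS; S -> BWA becomes S -> BD, D -> WA.

S -> a | AC | BD; A -> a; B -> h; C -> SS; D -> WA; W -> AA | AW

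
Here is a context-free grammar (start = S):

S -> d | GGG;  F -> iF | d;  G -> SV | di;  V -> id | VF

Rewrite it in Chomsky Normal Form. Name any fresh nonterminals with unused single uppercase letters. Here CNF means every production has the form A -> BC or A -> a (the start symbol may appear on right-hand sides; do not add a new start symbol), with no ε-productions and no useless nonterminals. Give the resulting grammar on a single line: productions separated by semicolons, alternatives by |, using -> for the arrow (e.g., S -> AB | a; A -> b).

No ε-productions.
No unit productions to eliminate.
TERM: introduce B -> d, A -> i and substitute in every rule of length ≥2.
BIN: S -> GGG becomes S -> GC, C -> GG.

S -> d | GC; A -> i; B -> d; C -> GG; F -> d | AF; G -> BA | SV; V -> AB | VF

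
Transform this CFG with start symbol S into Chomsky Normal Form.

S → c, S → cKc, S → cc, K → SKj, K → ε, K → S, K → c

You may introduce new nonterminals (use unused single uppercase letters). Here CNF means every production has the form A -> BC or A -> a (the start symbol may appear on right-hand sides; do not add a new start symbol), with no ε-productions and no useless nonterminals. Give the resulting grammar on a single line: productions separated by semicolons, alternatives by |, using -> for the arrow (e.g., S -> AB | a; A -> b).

S -> c | BB | BE; A -> j; B -> c; C -> KB; D -> KA; E -> KB; K -> c | BB | BC | SA | SD

Nullable: {K}; after ε-elimination: S -> c | cc | cKc; K -> S | c | Sj | SKj.
After unit-elimination: S -> c | cc | cKc; K -> c | Sj | cc | SKj | cKc.
TERM: introduce B -> c, A -> j and substitute in every rule of length ≥2.
BIN: K -> BKB becomes K -> BC, C -> KB; K -> SKA becomes K -> SD, D -> KA; S -> BKB becomes S -> BE, E -> KB.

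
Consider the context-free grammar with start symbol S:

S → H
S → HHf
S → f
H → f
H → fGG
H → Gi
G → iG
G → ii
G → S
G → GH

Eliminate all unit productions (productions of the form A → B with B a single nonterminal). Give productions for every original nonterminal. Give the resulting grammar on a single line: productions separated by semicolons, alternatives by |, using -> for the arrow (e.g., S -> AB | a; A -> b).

S -> f | Gi | HHf | fGG; G -> f | GH | Gi | iG | ii | HHf | fGG; H -> f | Gi | fGG

Unit productions: G->S, S->H.
Unit pairs (A ⇒* B via units): (G,H), (G,S), (S,H).
S: inherits non-unit rules of {H, S} → Gi | HHf | f | fGG.
G: inherits non-unit rules of {G, H, S} → GH | Gi | HHf | f | fGG | iG | ii.
H: inherits non-unit rules of {H} → Gi | f | fGG.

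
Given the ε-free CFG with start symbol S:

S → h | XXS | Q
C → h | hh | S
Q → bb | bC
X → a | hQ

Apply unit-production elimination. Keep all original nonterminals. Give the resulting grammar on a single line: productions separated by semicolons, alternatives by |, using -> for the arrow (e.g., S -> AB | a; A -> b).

Unit productions: C->S, S->Q.
Unit pairs (A ⇒* B via units): (C,Q), (C,S), (S,Q).
S: inherits non-unit rules of {Q, S} → XXS | bC | bb | h.
C: inherits non-unit rules of {C, Q, S} → XXS | bC | bb | h | hh.
Q: inherits non-unit rules of {Q} → bC | bb.
X: inherits non-unit rules of {X} → a | hQ.

S -> h | bC | bb | XXS; C -> h | bC | bb | hh | XXS; Q -> bC | bb; X -> a | hQ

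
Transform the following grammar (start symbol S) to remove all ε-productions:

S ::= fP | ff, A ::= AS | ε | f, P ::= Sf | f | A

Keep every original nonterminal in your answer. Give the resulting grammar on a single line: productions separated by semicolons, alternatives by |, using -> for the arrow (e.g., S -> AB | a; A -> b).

S -> f | fP | ff; A -> S | f | AS; P -> A | f | Sf

Nullable set: {A, P}.
S -> fP: P nullable, giving f | fP.
Drop A -> ε.
A -> AS: A nullable, giving AS | S.
P -> A: A nullable, giving A.
Unchanged (no nullable symbols): S -> ff; A -> f; P -> Sf; P -> f.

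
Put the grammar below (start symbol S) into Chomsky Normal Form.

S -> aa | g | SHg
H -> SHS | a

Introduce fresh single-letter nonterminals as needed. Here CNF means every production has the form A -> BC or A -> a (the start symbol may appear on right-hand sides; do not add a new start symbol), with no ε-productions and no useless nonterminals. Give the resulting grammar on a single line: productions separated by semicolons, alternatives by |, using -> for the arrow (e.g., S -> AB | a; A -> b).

S -> g | BB | SD; A -> g; B -> a; C -> HS; D -> HA; H -> a | SC

No ε-productions.
No unit productions to eliminate.
TERM: introduce B -> a, A -> g and substitute in every rule of length ≥2.
BIN: H -> SHS becomes H -> SC, C -> HS; S -> SHA becomes S -> SD, D -> HA.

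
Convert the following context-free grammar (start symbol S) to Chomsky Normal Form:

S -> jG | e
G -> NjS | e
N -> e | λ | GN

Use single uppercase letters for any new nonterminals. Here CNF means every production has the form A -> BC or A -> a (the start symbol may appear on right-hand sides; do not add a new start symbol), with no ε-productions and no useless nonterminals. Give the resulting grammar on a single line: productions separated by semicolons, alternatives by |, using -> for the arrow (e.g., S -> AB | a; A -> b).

S -> e | AG; A -> j; B -> AS; C -> AS; G -> e | AS | NB; N -> e | AS | GN | NC

Nullable: {N}; after ε-elimination: S -> e | jG; G -> e | jS | NjS; N -> G | e | GN.
After unit-elimination: S -> e | jG; G -> e | jS | NjS; N -> e | GN | jS | NjS.
TERM: introduce A -> j and substitute in every rule of length ≥2.
BIN: G -> NAS becomes G -> NB, B -> AS; N -> NAS becomes N -> NC, C -> AS.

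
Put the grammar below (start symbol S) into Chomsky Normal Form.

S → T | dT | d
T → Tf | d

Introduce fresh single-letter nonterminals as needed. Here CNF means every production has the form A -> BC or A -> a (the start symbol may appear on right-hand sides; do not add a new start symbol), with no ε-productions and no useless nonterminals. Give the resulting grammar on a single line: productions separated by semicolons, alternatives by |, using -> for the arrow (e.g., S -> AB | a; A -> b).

No ε-productions.
After unit-elimination: S -> d | Tf | dT; T -> d | Tf.
TERM: introduce B -> d, A -> f and substitute in every rule of length ≥2.

S -> d | BT | TA; A -> f; B -> d; T -> d | TA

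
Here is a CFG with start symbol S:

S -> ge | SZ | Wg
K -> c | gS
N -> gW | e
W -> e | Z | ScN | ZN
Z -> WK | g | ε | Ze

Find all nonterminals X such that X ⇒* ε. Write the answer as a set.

Directly nullable (have an ε-rule): {Z}.
W is nullable via W -> Z (every symbol on the right is already known nullable).
Not nullable: K, N, S — each has a terminal in every rule's right-hand side or depends on a non-nullable symbol.

{W, Z}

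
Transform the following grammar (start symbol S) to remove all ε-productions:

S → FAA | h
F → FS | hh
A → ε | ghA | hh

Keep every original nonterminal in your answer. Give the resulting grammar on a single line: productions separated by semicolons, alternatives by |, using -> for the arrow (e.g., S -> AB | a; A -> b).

Nullable set: {A}.
S -> FAA: A, A nullable, giving F | FA | FAA.
Drop A -> ε.
A -> ghA: A nullable, giving gh | ghA.
Unchanged (no nullable symbols): S -> h; A -> hh; F -> FS; F -> hh.

S -> F | h | FA | FAA; A -> gh | hh | ghA; F -> FS | hh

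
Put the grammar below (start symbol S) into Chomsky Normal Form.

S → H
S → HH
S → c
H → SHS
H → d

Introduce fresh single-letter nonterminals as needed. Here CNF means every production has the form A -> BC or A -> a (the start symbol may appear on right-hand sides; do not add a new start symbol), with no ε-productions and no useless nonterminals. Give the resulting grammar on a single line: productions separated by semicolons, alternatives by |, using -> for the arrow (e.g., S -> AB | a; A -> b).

No ε-productions.
After unit-elimination: S -> c | d | HH | SHS; H -> d | SHS.
BIN: H -> SHS becomes H -> SA, A -> HS; S -> SHS becomes S -> SB, B -> HS.

S -> c | d | HH | SB; A -> HS; B -> HS; H -> d | SA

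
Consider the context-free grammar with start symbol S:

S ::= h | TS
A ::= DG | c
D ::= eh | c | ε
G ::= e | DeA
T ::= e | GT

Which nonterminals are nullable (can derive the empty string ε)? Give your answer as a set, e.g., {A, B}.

{D}

Directly nullable (have an ε-rule): {D}.
Not nullable: A, G, S, T — each has a terminal in every rule's right-hand side or depends on a non-nullable symbol.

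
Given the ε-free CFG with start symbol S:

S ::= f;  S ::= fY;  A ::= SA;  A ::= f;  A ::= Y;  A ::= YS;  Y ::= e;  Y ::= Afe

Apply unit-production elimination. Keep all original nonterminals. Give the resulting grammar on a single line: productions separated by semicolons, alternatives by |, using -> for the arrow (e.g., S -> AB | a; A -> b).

Unit productions: A->Y.
Unit pairs (A ⇒* B via units): (A,Y).
S: inherits non-unit rules of {S} → f | fY.
A: inherits non-unit rules of {A, Y} → Afe | SA | YS | e | f.
Y: inherits non-unit rules of {Y} → Afe | e.

S -> f | fY; A -> e | f | SA | YS | Afe; Y -> e | Afe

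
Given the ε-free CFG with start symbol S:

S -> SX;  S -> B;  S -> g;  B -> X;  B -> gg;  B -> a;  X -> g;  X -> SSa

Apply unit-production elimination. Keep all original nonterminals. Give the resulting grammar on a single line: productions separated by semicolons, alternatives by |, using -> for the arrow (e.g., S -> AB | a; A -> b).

Unit productions: B->X, S->B.
Unit pairs (A ⇒* B via units): (B,X), (S,B), (S,X).
S: inherits non-unit rules of {B, S, X} → SSa | SX | a | g | gg.
B: inherits non-unit rules of {B, X} → SSa | a | g | gg.
X: inherits non-unit rules of {X} → SSa | g.

S -> a | g | SX | gg | SSa; B -> a | g | gg | SSa; X -> g | SSa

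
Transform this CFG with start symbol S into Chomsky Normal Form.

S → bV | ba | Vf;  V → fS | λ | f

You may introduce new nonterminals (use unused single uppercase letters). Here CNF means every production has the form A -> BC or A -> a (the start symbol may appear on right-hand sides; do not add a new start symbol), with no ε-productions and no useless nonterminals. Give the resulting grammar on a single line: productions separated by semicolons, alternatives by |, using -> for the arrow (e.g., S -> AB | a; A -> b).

Nullable: {V}; after ε-elimination: S -> b | f | Vf | bV | ba; V -> f | fS.
No unit productions to eliminate.
TERM: introduce C -> a, B -> b, A -> f and substitute in every rule of length ≥2.

S -> b | f | BC | BV | VA; A -> f; B -> b; C -> a; V -> f | AS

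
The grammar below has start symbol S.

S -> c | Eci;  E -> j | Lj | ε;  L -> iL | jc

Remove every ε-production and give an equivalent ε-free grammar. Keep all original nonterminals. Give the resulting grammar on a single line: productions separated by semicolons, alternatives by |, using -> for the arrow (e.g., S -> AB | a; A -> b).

Nullable set: {E}.
S -> Eci: E nullable, giving Eci | ci.
Drop E -> ε.
Unchanged (no nullable symbols): S -> c; E -> Lj; E -> j; L -> iL; L -> jc.

S -> c | ci | Eci; E -> j | Lj; L -> iL | jc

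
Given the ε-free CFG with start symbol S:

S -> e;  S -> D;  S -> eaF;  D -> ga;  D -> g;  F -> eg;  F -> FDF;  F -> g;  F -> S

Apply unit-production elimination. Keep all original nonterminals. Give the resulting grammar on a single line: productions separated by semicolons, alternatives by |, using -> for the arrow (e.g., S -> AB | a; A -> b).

S -> e | g | ga | eaF; D -> g | ga; F -> e | g | eg | ga | FDF | eaF

Unit productions: F->S, S->D.
Unit pairs (A ⇒* B via units): (F,D), (F,S), (S,D).
S: inherits non-unit rules of {D, S} → e | eaF | g | ga.
D: inherits non-unit rules of {D} → g | ga.
F: inherits non-unit rules of {D, F, S} → FDF | e | eaF | eg | g | ga.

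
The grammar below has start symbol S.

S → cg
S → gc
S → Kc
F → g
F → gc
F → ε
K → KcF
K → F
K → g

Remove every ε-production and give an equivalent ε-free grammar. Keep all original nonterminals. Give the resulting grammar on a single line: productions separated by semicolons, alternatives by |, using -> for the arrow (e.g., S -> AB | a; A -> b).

S -> c | Kc | cg | gc; F -> g | gc; K -> F | c | g | Kc | cF | KcF

Nullable set: {F, K}.
S -> Kc: K nullable, giving Kc | c.
Drop F -> ε.
K -> F: F nullable, giving F.
K -> KcF: K, F nullable, giving Kc | KcF | c | cF.
Unchanged (no nullable symbols): S -> cg; S -> gc; F -> g; F -> gc; K -> g.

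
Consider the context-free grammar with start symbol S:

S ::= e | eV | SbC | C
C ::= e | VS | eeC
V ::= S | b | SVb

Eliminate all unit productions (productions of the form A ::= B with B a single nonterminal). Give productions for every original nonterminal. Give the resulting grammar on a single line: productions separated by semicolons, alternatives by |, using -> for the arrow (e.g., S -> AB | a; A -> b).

Unit productions: S->C, V->S.
Unit pairs (A ⇒* B via units): (S,C), (V,C), (V,S).
S: inherits non-unit rules of {C, S} → SbC | VS | e | eV | eeC.
C: inherits non-unit rules of {C} → VS | e | eeC.
V: inherits non-unit rules of {C, S, V} → SVb | SbC | VS | b | e | eV | eeC.

S -> e | VS | eV | SbC | eeC; C -> e | VS | eeC; V -> b | e | VS | eV | SVb | SbC | eeC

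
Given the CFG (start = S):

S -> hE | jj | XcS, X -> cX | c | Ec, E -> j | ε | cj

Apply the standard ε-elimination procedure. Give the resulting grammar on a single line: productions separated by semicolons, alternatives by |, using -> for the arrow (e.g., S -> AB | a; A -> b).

S -> h | hE | jj | XcS; E -> j | cj; X -> c | Ec | cX

Nullable set: {E}.
S -> hE: E nullable, giving h | hE.
Drop E -> ε.
X -> Ec: E nullable, giving Ec | c.
Unchanged (no nullable symbols): S -> XcS; S -> jj; E -> cj; E -> j; X -> c; X -> cX.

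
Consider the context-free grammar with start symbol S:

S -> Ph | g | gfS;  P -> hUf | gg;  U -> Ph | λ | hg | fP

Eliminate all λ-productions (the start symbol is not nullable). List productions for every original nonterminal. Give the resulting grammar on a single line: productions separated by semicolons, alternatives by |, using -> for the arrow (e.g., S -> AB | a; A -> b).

Nullable set: {U}.
P -> hUf: U nullable, giving hUf | hf.
Drop U -> λ.
Unchanged (no nullable symbols): S -> Ph; S -> g; S -> gfS; P -> gg; U -> Ph; U -> fP; U -> hg.

S -> g | Ph | gfS; P -> gg | hf | hUf; U -> Ph | fP | hg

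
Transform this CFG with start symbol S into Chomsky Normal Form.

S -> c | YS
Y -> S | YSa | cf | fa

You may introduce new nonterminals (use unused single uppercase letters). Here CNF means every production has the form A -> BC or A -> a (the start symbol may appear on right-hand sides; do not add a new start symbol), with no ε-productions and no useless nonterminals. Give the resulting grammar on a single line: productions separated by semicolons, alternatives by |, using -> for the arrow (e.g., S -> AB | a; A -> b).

S -> c | YS; A -> a; B -> c; C -> f; D -> SA; Y -> c | BC | CA | YD | YS

No ε-productions.
After unit-elimination: S -> c | YS; Y -> c | YS | cf | fa | YSa.
TERM: introduce A -> a, B -> c, C -> f and substitute in every rule of length ≥2.
BIN: Y -> YSA becomes Y -> YD, D -> SA.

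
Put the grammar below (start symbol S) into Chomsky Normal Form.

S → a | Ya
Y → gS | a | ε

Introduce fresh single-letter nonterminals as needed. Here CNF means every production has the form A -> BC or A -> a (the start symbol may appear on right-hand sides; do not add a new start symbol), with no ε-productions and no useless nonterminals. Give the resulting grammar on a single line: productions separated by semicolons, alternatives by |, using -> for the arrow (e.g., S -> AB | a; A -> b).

Nullable: {Y}; after ε-elimination: S -> a | Ya; Y -> a | gS.
No unit productions to eliminate.
TERM: introduce A -> a, B -> g and substitute in every rule of length ≥2.

S -> a | YA; A -> a; B -> g; Y -> a | BS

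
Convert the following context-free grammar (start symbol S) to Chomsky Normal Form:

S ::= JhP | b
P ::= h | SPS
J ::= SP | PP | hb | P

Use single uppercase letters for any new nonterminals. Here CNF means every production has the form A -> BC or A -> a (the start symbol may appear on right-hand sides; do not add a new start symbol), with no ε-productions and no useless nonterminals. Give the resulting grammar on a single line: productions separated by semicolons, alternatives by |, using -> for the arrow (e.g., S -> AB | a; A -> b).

S -> b | JE; A -> h; B -> b; C -> PS; D -> PS; E -> AP; J -> h | AB | PP | SC | SP; P -> h | SD

No ε-productions.
After unit-elimination: S -> b | JhP; J -> h | PP | SP | hb | SPS; P -> h | SPS.
TERM: introduce B -> b, A -> h and substitute in every rule of length ≥2.
BIN: J -> SPS becomes J -> SC, C -> PS; P -> SPS becomes P -> SD, D -> PS; S -> JAP becomes S -> JE, E -> AP.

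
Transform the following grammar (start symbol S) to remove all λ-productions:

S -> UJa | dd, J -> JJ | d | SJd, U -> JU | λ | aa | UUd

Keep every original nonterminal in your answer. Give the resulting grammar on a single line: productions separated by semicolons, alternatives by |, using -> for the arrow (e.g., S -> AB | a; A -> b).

S -> Ja | dd | UJa; J -> d | JJ | SJd; U -> J | d | JU | Ud | aa | UUd

Nullable set: {U}.
S -> UJa: U nullable, giving Ja | UJa.
Drop U -> λ.
U -> JU: U nullable, giving J | JU.
U -> UUd: U, U nullable, giving UUd | Ud | d.
Unchanged (no nullable symbols): S -> dd; J -> JJ; J -> SJd; J -> d; U -> aa.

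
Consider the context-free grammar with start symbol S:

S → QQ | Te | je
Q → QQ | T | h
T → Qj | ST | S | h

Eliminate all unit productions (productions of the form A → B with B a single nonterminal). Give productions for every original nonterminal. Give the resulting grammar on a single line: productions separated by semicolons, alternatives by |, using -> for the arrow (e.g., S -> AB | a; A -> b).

Unit productions: Q->T, T->S.
Unit pairs (A ⇒* B via units): (Q,S), (Q,T), (T,S).
S: inherits non-unit rules of {S} → QQ | Te | je.
Q: inherits non-unit rules of {Q, S, T} → QQ | Qj | ST | Te | h | je.
T: inherits non-unit rules of {S, T} → QQ | Qj | ST | Te | h | je.

S -> QQ | Te | je; Q -> h | QQ | Qj | ST | Te | je; T -> h | QQ | Qj | ST | Te | je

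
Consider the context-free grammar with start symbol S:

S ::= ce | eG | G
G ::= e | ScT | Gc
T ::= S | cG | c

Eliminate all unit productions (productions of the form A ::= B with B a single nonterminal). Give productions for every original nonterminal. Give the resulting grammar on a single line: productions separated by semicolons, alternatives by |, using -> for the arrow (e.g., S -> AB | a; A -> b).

S -> e | Gc | ce | eG | ScT; G -> e | Gc | ScT; T -> c | e | Gc | cG | ce | eG | ScT

Unit productions: S->G, T->S.
Unit pairs (A ⇒* B via units): (S,G), (T,G), (T,S).
S: inherits non-unit rules of {G, S} → Gc | ScT | ce | e | eG.
G: inherits non-unit rules of {G} → Gc | ScT | e.
T: inherits non-unit rules of {G, S, T} → Gc | ScT | c | cG | ce | e | eG.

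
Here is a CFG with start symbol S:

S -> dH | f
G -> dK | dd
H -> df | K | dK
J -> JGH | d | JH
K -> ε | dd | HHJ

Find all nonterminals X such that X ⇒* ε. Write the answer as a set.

{H, K}

Directly nullable (have an ε-rule): {K}.
H is nullable via H -> K (every symbol on the right is already known nullable).
Not nullable: G, J, S — each has a terminal in every rule's right-hand side or depends on a non-nullable symbol.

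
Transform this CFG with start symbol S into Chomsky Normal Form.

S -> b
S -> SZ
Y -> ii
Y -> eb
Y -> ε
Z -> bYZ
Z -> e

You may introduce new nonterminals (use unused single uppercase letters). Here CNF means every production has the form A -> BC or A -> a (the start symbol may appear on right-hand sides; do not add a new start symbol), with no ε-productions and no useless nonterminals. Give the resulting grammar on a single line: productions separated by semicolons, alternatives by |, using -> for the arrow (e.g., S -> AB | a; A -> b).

S -> b | SZ; A -> e; B -> b; C -> i; D -> YZ; Y -> AB | CC; Z -> e | BD | BZ

Nullable: {Y}; after ε-elimination: S -> b | SZ; Y -> eb | ii; Z -> e | bZ | bYZ.
No unit productions to eliminate.
TERM: introduce B -> b, A -> e, C -> i and substitute in every rule of length ≥2.
BIN: Z -> BYZ becomes Z -> BD, D -> YZ.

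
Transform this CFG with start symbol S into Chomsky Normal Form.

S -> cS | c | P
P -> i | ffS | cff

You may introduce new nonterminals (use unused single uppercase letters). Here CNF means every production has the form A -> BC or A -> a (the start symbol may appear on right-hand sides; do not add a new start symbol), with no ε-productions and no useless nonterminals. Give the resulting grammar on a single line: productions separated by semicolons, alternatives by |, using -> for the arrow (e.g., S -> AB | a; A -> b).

No ε-productions.
After unit-elimination: S -> c | i | cS | cff | ffS; P -> i | cff | ffS.
TERM: introduce A -> c, B -> f and substitute in every rule of length ≥2.
BIN: P -> ABB becomes P -> AC, C -> BB; P -> BBS becomes P -> BD, D -> BS; S -> ABB becomes S -> AE, E -> BB; S -> BBS becomes S -> BF, F -> BS.
Drop unreachable/unproductive: P.

S -> c | i | AE | AS | BF; A -> c; B -> f; E -> BB; F -> BS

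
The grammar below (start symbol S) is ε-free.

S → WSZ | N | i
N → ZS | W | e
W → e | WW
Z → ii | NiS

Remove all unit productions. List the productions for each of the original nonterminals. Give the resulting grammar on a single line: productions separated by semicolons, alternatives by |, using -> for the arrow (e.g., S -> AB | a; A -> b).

S -> e | i | WW | ZS | WSZ; N -> e | WW | ZS; W -> e | WW; Z -> ii | NiS

Unit productions: N->W, S->N.
Unit pairs (A ⇒* B via units): (N,W), (S,N), (S,W).
S: inherits non-unit rules of {N, S, W} → WSZ | WW | ZS | e | i.
N: inherits non-unit rules of {N, W} → WW | ZS | e.
W: inherits non-unit rules of {W} → WW | e.
Z: inherits non-unit rules of {Z} → NiS | ii.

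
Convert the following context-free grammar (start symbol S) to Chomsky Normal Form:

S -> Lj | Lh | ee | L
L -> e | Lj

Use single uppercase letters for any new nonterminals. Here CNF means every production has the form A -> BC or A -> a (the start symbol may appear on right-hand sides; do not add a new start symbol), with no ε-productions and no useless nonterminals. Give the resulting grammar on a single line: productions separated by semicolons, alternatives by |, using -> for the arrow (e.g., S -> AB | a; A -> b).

No ε-productions.
After unit-elimination: S -> e | Lh | Lj | ee; L -> e | Lj.
TERM: introduce C -> e, B -> h, A -> j and substitute in every rule of length ≥2.

S -> e | CC | LA | LB; A -> j; B -> h; C -> e; L -> e | LA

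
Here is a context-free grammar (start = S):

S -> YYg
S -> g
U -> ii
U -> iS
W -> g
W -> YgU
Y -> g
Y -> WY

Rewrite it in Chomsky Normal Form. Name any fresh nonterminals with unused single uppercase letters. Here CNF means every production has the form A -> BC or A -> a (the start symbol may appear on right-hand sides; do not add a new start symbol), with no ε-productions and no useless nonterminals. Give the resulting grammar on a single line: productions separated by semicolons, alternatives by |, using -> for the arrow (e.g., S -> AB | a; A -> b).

S -> g | YC; A -> g; B -> i; C -> YA; D -> AU; U -> BB | BS; W -> g | YD; Y -> g | WY

No ε-productions.
No unit productions to eliminate.
TERM: introduce A -> g, B -> i and substitute in every rule of length ≥2.
BIN: S -> YYA becomes S -> YC, C -> YA; W -> YAU becomes W -> YD, D -> AU.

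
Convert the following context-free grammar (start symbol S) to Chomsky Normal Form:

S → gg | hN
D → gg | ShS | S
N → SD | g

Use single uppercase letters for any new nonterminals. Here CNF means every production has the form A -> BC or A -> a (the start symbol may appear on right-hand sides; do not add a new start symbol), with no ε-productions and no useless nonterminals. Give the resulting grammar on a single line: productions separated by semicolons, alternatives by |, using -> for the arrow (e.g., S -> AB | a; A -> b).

S -> AN | BB; A -> h; B -> g; C -> AS; D -> AN | BB | SC; N -> g | SD

No ε-productions.
After unit-elimination: S -> gg | hN; D -> gg | hN | ShS; N -> g | SD.
TERM: introduce B -> g, A -> h and substitute in every rule of length ≥2.
BIN: D -> SAS becomes D -> SC, C -> AS.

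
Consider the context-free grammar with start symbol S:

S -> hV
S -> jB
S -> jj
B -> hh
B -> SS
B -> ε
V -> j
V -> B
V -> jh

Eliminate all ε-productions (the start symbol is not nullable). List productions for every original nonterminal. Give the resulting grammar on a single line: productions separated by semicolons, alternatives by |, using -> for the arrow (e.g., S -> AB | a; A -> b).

Nullable set: {B, V}.
S -> hV: V nullable, giving h | hV.
S -> jB: B nullable, giving j | jB.
Drop B -> ε.
V -> B: B nullable, giving B.
Unchanged (no nullable symbols): S -> jj; B -> SS; B -> hh; V -> j; V -> jh.

S -> h | j | hV | jB | jj; B -> SS | hh; V -> B | j | jh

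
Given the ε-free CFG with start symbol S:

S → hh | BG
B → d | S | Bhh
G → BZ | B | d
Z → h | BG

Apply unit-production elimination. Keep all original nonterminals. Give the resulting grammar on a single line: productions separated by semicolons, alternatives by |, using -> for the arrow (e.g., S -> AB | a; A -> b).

Unit productions: B->S, G->B.
Unit pairs (A ⇒* B via units): (B,S), (G,B), (G,S).
S: inherits non-unit rules of {S} → BG | hh.
B: inherits non-unit rules of {B, S} → BG | Bhh | d | hh.
G: inherits non-unit rules of {B, G, S} → BG | BZ | Bhh | d | hh.
Z: inherits non-unit rules of {Z} → BG | h.

S -> BG | hh; B -> d | BG | hh | Bhh; G -> d | BG | BZ | hh | Bhh; Z -> h | BG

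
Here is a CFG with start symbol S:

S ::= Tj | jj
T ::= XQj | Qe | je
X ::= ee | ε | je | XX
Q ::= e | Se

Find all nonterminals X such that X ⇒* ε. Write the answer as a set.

Directly nullable (have an ε-rule): {X}.
Not nullable: Q, S, T — each has a terminal in every rule's right-hand side or depends on a non-nullable symbol.

{X}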